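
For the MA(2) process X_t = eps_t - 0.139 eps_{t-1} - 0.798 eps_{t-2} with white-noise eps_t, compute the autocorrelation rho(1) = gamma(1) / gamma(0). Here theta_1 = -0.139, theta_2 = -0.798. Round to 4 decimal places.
\rho(1) = -0.0170

For an MA(q) process with theta_0 = 1, the autocovariance is
  gamma(k) = sigma^2 * sum_{i=0..q-k} theta_i * theta_{i+k},
and rho(k) = gamma(k) / gamma(0). Sigma^2 cancels.
  numerator   = (1)*(-0.139) + (-0.139)*(-0.798) = -0.028078.
  denominator = (1)^2 + (-0.139)^2 + (-0.798)^2 = 1.656125.
  rho(1) = -0.028078 / 1.656125 = -0.0170.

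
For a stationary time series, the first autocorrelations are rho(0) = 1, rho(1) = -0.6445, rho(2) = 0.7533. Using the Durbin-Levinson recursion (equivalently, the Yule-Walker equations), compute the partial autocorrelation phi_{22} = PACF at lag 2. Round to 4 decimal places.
\phi_{22} = 0.5780

The PACF at lag k is phi_{kk}, the last component of the solution
to the Yule-Walker system G_k phi = r_k where
  (G_k)_{ij} = rho(|i - j|), (r_k)_i = rho(i), i,j = 1..k.
Equivalently, Durbin-Levinson gives phi_{kk} iteratively:
  phi_{11} = rho(1)
  phi_{kk} = [rho(k) - sum_{j=1..k-1} phi_{k-1,j} rho(k-j)]
            / [1 - sum_{j=1..k-1} phi_{k-1,j} rho(j)],
  phi_{k,j} = phi_{k-1,j} - phi_{kk} phi_{k-1,k-j},  j = 1..k-1.
Step k = 1:
  phi_11 = rho(1) = -0.6445.
Step k = 2:
  phi_22 = [rho(2) - phi_11 rho(1)] / [1 - phi_11 rho(1)] = [0.7533 - (-0.6445)(-0.6445)] / [1 - (-0.6445)(-0.6445)]
         = 0.33791975 / 0.58461975 = 0.578.
Therefore phi_{22} = 0.5780.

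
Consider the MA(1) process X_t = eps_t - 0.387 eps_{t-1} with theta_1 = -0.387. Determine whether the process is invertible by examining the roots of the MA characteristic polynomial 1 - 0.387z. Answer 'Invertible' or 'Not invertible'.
\text{Invertible}

The MA(q) characteristic polynomial is P(z) = 1 - 0.387z.
Invertibility requires all roots to lie outside the unit circle, i.e. |z| > 1 for every root.
This is linear in z: 1 + (-0.387) z = 0  =>  z = -1/(-0.387) = 2.583979,  |z| = 2.583979.
Moduli of all roots: 2.5840.
All moduli strictly greater than 1? Yes.
Verdict: Invertible.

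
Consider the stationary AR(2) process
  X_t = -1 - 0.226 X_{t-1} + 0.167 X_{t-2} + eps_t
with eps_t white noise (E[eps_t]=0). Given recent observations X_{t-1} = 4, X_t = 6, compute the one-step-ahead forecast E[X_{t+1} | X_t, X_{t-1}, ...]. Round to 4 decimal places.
E[X_{t+1} \mid \mathcal F_t] = -1.6880

For an AR(p) model X_t = c + sum_i phi_i X_{t-i} + eps_t, the
one-step-ahead conditional mean is
  E[X_{t+1} | X_t, ...] = c + sum_i phi_i X_{t+1-i}.
Substitute known values:
  E[X_{t+1} | ...] = -1 + (-0.226) * (6) + (0.167) * (4)
                   = -1.6880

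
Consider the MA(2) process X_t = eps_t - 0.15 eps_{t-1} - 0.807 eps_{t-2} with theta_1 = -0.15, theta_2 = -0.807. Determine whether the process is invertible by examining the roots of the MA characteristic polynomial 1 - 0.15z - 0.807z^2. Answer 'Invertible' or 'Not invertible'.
\text{Invertible}

The MA(q) characteristic polynomial is P(z) = 1 - 0.15z - 0.807z^2.
Invertibility requires all roots to lie outside the unit circle, i.e. |z| > 1 for every root.
Set 1 + (-0.15) z + (-0.807) z^2 = 0, i.e. a z^2 + b z + c = 0 with a = -0.807, b = -0.15, c = 1.
Discriminant D = b^2 - 4ac = (-0.15)^2 - 4*(-0.807)*1 = 0.0225 - (-3.228) = 3.2505.
D >= 0, so the roots are real: z = (-b +/- sqrt(D)) / (2a) = (0.15 +/- 1.802914) / (-1.614).
  z_1 = (0.15 + 1.802914) / (-1.614) = -1.21,   |z_1| = 1.21.
  z_2 = (0.15 - 1.802914) / (-1.614) = 1.0241,   |z_2| = 1.0241.
Moduli of all roots: 1.2100, 1.0241.
All moduli strictly greater than 1? Yes.
Verdict: Invertible.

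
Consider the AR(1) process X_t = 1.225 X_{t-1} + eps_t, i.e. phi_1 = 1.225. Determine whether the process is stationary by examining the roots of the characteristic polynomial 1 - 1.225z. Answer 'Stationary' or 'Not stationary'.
\text{Not stationary}

The AR(p) characteristic polynomial is P(z) = 1 - 1.225z.
Stationarity requires all roots to lie outside the unit circle, i.e. |z| > 1 for every root.
This is linear in z: 1 + (-1.225) z = 0  =>  z = -1/(-1.225) = 0.816327,  |z| = 0.816327.
Moduli of all roots: 0.8163.
All moduli strictly greater than 1? No.
Verdict: Not stationary.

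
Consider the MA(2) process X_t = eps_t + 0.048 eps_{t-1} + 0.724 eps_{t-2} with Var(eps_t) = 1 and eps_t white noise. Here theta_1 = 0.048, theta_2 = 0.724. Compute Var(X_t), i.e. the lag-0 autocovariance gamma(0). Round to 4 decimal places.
\gamma(0) = 1.5265

For an MA(q) process X_t = eps_t + sum_i theta_i eps_{t-i} with
Var(eps_t) = sigma^2, the variance is
  gamma(0) = sigma^2 * (1 + sum_i theta_i^2).
  sum_i theta_i^2 = (0.048)^2 + (0.724)^2 = 0.002304 + 0.524176 = 0.52648.
  gamma(0) = 1 * (1 + 0.52648) = 1 * 1.52648 = 1.52648, which rounds to 1.5265.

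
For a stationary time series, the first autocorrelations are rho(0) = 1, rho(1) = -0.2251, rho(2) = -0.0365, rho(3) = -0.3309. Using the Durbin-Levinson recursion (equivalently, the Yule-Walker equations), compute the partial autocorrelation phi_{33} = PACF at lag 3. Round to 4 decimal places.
\phi_{33} = -0.3830

The PACF at lag k is phi_{kk}, the last component of the solution
to the Yule-Walker system G_k phi = r_k where
  (G_k)_{ij} = rho(|i - j|), (r_k)_i = rho(i), i,j = 1..k.
Equivalently, Durbin-Levinson gives phi_{kk} iteratively:
  phi_{11} = rho(1)
  phi_{kk} = [rho(k) - sum_{j=1..k-1} phi_{k-1,j} rho(k-j)]
            / [1 - sum_{j=1..k-1} phi_{k-1,j} rho(j)],
  phi_{k,j} = phi_{k-1,j} - phi_{kk} phi_{k-1,k-j},  j = 1..k-1.
Step k = 1:
  phi_11 = rho(1) = -0.2251.
Step k = 2:
  phi_22 = [rho(2) - phi_11 rho(1)] / [1 - phi_11 rho(1)] = [-0.0365 - (-0.2251)(-0.2251)] / [1 - (-0.2251)(-0.2251)]
         = -0.08717001 / 0.94932999 = -0.091823.
  Update: phi_21 = phi_11 - phi_22 phi_11 = -0.2251 - (-0.091823)(-0.2251) = -0.245769.
Step k = 3:
  phi_33 = [rho(3) - phi_21 rho(2) - phi_22 rho(1)] / [1 - phi_21 rho(1) - phi_22 rho(2)]
    numerator   = -0.3309 - (-0.245769)(-0.0365) - (-0.091823)(-0.2251) = -0.36053986
    denominator = 1 - (-0.245769)(-0.2251) - (-0.091823)(-0.0365) = 0.94132581
  phi_33 = -0.36053986 / 0.94132581 = -0.383.
Therefore phi_{33} = -0.3830.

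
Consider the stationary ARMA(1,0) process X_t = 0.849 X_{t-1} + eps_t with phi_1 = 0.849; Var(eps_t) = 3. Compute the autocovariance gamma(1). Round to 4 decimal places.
\gamma(1) = 9.1225

Multiply the model equation by X_{t-k} and take expectations. With theta_0 = psi_0 = 1 and psi_j the MA(infinity) weights, this gives
  gamma(k) - sum_i phi_i gamma(k-i) = c_k,
  c_k = sigma^2 * sum_{j=k..q} theta_j psi_{j-k}   (c_k = 0 for k > q),
using gamma(-m) = gamma(m).
Pure AR (q = 0): c_0 = sigma^2 = 3, c_k = 0 for k >= 1.
Equations for k = 0 and k = 1 (AR order 1):
  gamma(0) = phi_1 gamma(1) + c_0
  gamma(1) = phi_1 gamma(0) + c_1
Substituting the second into the first: gamma(0) (1 - phi_1^2) = c_0 + phi_1 c_1, so
  gamma(0) = c_0 / (1 - phi_1^2) = 3 / (1 - (0.849)^2) = 3 / 0.279199 = 10.745024.
  gamma(1) = phi_1 gamma(0) = (0.849)(10.745024) = 9.122526.
Therefore gamma(1) = 9.1225 (to 4 decimal places).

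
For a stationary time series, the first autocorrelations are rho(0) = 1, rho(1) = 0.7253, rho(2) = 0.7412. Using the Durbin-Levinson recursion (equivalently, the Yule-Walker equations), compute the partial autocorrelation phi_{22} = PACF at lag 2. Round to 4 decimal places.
\phi_{22} = 0.4539

The PACF at lag k is phi_{kk}, the last component of the solution
to the Yule-Walker system G_k phi = r_k where
  (G_k)_{ij} = rho(|i - j|), (r_k)_i = rho(i), i,j = 1..k.
Equivalently, Durbin-Levinson gives phi_{kk} iteratively:
  phi_{11} = rho(1)
  phi_{kk} = [rho(k) - sum_{j=1..k-1} phi_{k-1,j} rho(k-j)]
            / [1 - sum_{j=1..k-1} phi_{k-1,j} rho(j)],
  phi_{k,j} = phi_{k-1,j} - phi_{kk} phi_{k-1,k-j},  j = 1..k-1.
Step k = 1:
  phi_11 = rho(1) = 0.7253.
Step k = 2:
  phi_22 = [rho(2) - phi_11 rho(1)] / [1 - phi_11 rho(1)] = [0.7412 - (0.7253)(0.7253)] / [1 - (0.7253)(0.7253)]
         = 0.21513991 / 0.47393991 = 0.4539.
Therefore phi_{22} = 0.4539.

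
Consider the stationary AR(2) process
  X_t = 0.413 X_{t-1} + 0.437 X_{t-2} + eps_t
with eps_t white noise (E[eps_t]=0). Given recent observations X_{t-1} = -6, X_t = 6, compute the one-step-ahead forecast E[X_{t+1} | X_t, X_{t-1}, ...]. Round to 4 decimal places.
E[X_{t+1} \mid \mathcal F_t] = -0.1440

For an AR(p) model X_t = c + sum_i phi_i X_{t-i} + eps_t, the
one-step-ahead conditional mean is
  E[X_{t+1} | X_t, ...] = c + sum_i phi_i X_{t+1-i}.
Substitute known values:
  E[X_{t+1} | ...] = (0.413) * (6) + (0.437) * (-6)
                   = -0.1440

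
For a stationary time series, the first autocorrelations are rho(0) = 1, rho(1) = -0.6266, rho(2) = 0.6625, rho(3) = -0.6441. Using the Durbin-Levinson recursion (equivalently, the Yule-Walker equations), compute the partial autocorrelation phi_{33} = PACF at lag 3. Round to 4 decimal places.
\phi_{33} = -0.2770

The PACF at lag k is phi_{kk}, the last component of the solution
to the Yule-Walker system G_k phi = r_k where
  (G_k)_{ij} = rho(|i - j|), (r_k)_i = rho(i), i,j = 1..k.
Equivalently, Durbin-Levinson gives phi_{kk} iteratively:
  phi_{11} = rho(1)
  phi_{kk} = [rho(k) - sum_{j=1..k-1} phi_{k-1,j} rho(k-j)]
            / [1 - sum_{j=1..k-1} phi_{k-1,j} rho(j)],
  phi_{k,j} = phi_{k-1,j} - phi_{kk} phi_{k-1,k-j},  j = 1..k-1.
Step k = 1:
  phi_11 = rho(1) = -0.6266.
Step k = 2:
  phi_22 = [rho(2) - phi_11 rho(1)] / [1 - phi_11 rho(1)] = [0.6625 - (-0.6266)(-0.6266)] / [1 - (-0.6266)(-0.6266)]
         = 0.26987244 / 0.60737244 = 0.444328.
  Update: phi_21 = phi_11 - phi_22 phi_11 = -0.6266 - (0.444328)(-0.6266) = -0.348184.
Step k = 3:
  phi_33 = [rho(3) - phi_21 rho(2) - phi_22 rho(1)] / [1 - phi_21 rho(1) - phi_22 rho(2)]
    numerator   = -0.6441 - (-0.348184)(0.6625) - (0.444328)(-0.6266) = -0.13501217
    denominator = 1 - (-0.348184)(-0.6266) - (0.444328)(0.6625) = 0.48746062
  phi_33 = -0.13501217 / 0.48746062 = -0.277.
Therefore phi_{33} = -0.2770.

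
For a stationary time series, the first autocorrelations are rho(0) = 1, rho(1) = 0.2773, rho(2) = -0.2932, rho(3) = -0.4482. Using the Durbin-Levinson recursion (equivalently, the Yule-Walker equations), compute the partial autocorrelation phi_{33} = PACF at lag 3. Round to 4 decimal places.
\phi_{33} = -0.2880

The PACF at lag k is phi_{kk}, the last component of the solution
to the Yule-Walker system G_k phi = r_k where
  (G_k)_{ij} = rho(|i - j|), (r_k)_i = rho(i), i,j = 1..k.
Equivalently, Durbin-Levinson gives phi_{kk} iteratively:
  phi_{11} = rho(1)
  phi_{kk} = [rho(k) - sum_{j=1..k-1} phi_{k-1,j} rho(k-j)]
            / [1 - sum_{j=1..k-1} phi_{k-1,j} rho(j)],
  phi_{k,j} = phi_{k-1,j} - phi_{kk} phi_{k-1,k-j},  j = 1..k-1.
Step k = 1:
  phi_11 = rho(1) = 0.2773.
Step k = 2:
  phi_22 = [rho(2) - phi_11 rho(1)] / [1 - phi_11 rho(1)] = [-0.2932 - (0.2773)(0.2773)] / [1 - (0.2773)(0.2773)]
         = -0.37009529 / 0.92310471 = -0.400924.
  Update: phi_21 = phi_11 - phi_22 phi_11 = 0.2773 - (-0.400924)(0.2773) = 0.388476.
Step k = 3:
  phi_33 = [rho(3) - phi_21 rho(2) - phi_22 rho(1)] / [1 - phi_21 rho(1) - phi_22 rho(2)]
    numerator   = -0.4482 - (0.388476)(-0.2932) - (-0.400924)(0.2773) = -0.22312237
    denominator = 1 - (0.388476)(0.2773) - (-0.400924)(-0.2932) = 0.77472444
  phi_33 = -0.22312237 / 0.77472444 = -0.288.
Therefore phi_{33} = -0.2880.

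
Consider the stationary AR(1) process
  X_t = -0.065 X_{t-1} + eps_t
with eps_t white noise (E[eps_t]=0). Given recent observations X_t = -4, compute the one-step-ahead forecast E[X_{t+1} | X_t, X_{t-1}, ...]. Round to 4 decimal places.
E[X_{t+1} \mid \mathcal F_t] = 0.2600

For an AR(p) model X_t = c + sum_i phi_i X_{t-i} + eps_t, the
one-step-ahead conditional mean is
  E[X_{t+1} | X_t, ...] = c + sum_i phi_i X_{t+1-i}.
Substitute known values:
  E[X_{t+1} | ...] = (-0.065) * (-4)
                   = 0.2600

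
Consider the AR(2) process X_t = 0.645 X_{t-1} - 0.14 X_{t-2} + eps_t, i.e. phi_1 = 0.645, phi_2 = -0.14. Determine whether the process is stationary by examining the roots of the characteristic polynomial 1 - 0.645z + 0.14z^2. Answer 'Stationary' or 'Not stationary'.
\text{Stationary}

The AR(p) characteristic polynomial is P(z) = 1 - 0.645z + 0.14z^2.
Stationarity requires all roots to lie outside the unit circle, i.e. |z| > 1 for every root.
Set 1 + (-0.645) z + (0.14) z^2 = 0, i.e. a z^2 + b z + c = 0 with a = 0.14, b = -0.645, c = 1.
Discriminant D = b^2 - 4ac = (-0.645)^2 - 4*(0.14)*1 = 0.416025 - (0.56) = -0.143975.
D < 0, so the roots are the complex-conjugate pair z = (-b +/- i sqrt(-D)) / (2a) = 2.3036 +/- 1.3551i.
For a conjugate pair |z|^2 = z * conj(z) = (product of roots) = c/a = 1/(0.14) = 7.142857, so |z| = sqrt(7.142857) = 2.6726 for both roots.
Moduli of all roots: 2.6726, 2.6726.
All moduli strictly greater than 1? Yes.
Verdict: Stationary.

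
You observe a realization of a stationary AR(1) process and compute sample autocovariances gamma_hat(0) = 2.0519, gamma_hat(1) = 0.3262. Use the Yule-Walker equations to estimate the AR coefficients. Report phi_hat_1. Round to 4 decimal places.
\hat\phi_{1} = 0.1590

The Yule-Walker equations for an AR(p) process read, in matrix form,
  Gamma_p phi = r_p,   with   (Gamma_p)_{ij} = gamma(|i - j|),
                       (r_p)_i = gamma(i),   i,j = 1..p.
Substitute the sample gammas (Toeplitz matrix and right-hand side of size 1):
  Gamma_p = [[2.0519]]
  r_p     = [0.3262]
With p = 1 this is the single equation gamma(0) phi_1 = gamma(1):
  phi_hat_1 = gamma(1) / gamma(0) = 0.3262 / 2.0519 = 0.1590.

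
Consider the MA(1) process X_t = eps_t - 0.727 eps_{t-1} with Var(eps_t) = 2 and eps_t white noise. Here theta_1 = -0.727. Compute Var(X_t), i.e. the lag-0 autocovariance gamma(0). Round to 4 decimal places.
\gamma(0) = 3.0571

For an MA(q) process X_t = eps_t + sum_i theta_i eps_{t-i} with
Var(eps_t) = sigma^2, the variance is
  gamma(0) = sigma^2 * (1 + sum_i theta_i^2).
  sum_i theta_i^2 = (-0.727)^2 = 0.528529.
  gamma(0) = 2 * (1 + 0.528529) = 2 * 1.528529 = 3.057058, which rounds to 3.0571.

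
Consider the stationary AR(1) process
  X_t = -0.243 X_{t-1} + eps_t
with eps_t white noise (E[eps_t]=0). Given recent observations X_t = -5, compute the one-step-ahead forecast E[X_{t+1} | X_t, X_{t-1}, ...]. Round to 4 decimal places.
E[X_{t+1} \mid \mathcal F_t] = 1.2150

For an AR(p) model X_t = c + sum_i phi_i X_{t-i} + eps_t, the
one-step-ahead conditional mean is
  E[X_{t+1} | X_t, ...] = c + sum_i phi_i X_{t+1-i}.
Substitute known values:
  E[X_{t+1} | ...] = (-0.243) * (-5)
                   = 1.2150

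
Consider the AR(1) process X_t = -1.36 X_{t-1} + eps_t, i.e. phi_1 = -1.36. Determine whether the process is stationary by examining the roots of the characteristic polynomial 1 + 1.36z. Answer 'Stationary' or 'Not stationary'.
\text{Not stationary}

The AR(p) characteristic polynomial is P(z) = 1 + 1.36z.
Stationarity requires all roots to lie outside the unit circle, i.e. |z| > 1 for every root.
This is linear in z: 1 + (1.36) z = 0  =>  z = -1/(1.36) = -0.735294,  |z| = 0.735294.
Moduli of all roots: 0.7353.
All moduli strictly greater than 1? No.
Verdict: Not stationary.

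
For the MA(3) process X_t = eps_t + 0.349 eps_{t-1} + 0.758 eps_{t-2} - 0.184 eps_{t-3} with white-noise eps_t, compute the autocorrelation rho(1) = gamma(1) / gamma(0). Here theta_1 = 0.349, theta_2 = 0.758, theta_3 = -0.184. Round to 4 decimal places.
\rho(1) = 0.2740

For an MA(q) process with theta_0 = 1, the autocovariance is
  gamma(k) = sigma^2 * sum_{i=0..q-k} theta_i * theta_{i+k},
and rho(k) = gamma(k) / gamma(0). Sigma^2 cancels.
  numerator   = (1)*(0.349) + (0.349)*(0.758) + (0.758)*(-0.184) = 0.47407.
  denominator = (1)^2 + (0.349)^2 + (0.758)^2 + (-0.184)^2 = 1.730221.
  rho(1) = 0.47407 / 1.730221 = 0.2740.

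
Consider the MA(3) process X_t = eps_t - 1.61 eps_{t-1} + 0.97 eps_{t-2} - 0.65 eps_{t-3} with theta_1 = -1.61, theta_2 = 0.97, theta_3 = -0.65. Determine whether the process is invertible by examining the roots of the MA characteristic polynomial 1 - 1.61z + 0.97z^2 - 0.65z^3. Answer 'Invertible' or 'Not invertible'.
\text{Not invertible}

The MA(q) characteristic polynomial is P(z) = 1 - 1.61z + 0.97z^2 - 0.65z^3.
Invertibility requires all roots to lie outside the unit circle, i.e. |z| > 1 for every root.
Degree 3: look for a simple real root z0 first, then factor out (1 - z/z0) and solve the remaining quadratic.
Testing z0 = 0.8: P(0.8) = 1 + (-1.61)(0.8) + (0.97)(0.8)^2 + (-0.65)(0.8)^3
  = 1 + (-1.288) + (0.6208) + (-0.3328) = 0.  So z_0 = 0.8 is a root, |z_0| = 0.8.
Divide out the factor (1 - 1.25 z) = (1 - z/z0) (since 1/z0 = 1.25):
  P(z) = (1 - 1.25 z)(1 + (-0.36) z + (0.52) z^2)
  [check: z-coef -0.36 - (1.25) = -1.61; z^2-coef 0.52 - (1.25)(-0.36) = 0.97; z^3-coef -(1.25)(0.52) = -0.65.]
Remaining roots from the quadratic factor 1 + (-0.36) z + (0.52) z^2:
  Set 1 + (-0.36) z + (0.52) z^2 = 0, i.e. a z^2 + b z + c = 0 with a = 0.52, b = -0.36, c = 1.
  Discriminant D = b^2 - 4ac = (-0.36)^2 - 4*(0.52)*1 = 0.1296 - (2.08) = -1.9504.
  D < 0, so the roots are the complex-conjugate pair z = (-b +/- i sqrt(-D)) / (2a) = 0.3462 +/- 1.3429i.
  For a conjugate pair |z|^2 = z * conj(z) = (product of roots) = c/a = 1/(0.52) = 1.923077, so |z| = sqrt(1.923077) = 1.3868 for both roots.
Moduli of all roots: 0.8000, 1.3868, 1.3868.
All moduli strictly greater than 1? No.
Verdict: Not invertible.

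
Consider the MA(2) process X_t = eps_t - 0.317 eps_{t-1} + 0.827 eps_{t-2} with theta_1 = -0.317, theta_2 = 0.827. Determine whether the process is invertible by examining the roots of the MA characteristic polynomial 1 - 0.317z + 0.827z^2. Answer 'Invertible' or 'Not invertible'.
\text{Invertible}

The MA(q) characteristic polynomial is P(z) = 1 - 0.317z + 0.827z^2.
Invertibility requires all roots to lie outside the unit circle, i.e. |z| > 1 for every root.
Set 1 + (-0.317) z + (0.827) z^2 = 0, i.e. a z^2 + b z + c = 0 with a = 0.827, b = -0.317, c = 1.
Discriminant D = b^2 - 4ac = (-0.317)^2 - 4*(0.827)*1 = 0.100489 - (3.308) = -3.207511.
D < 0, so the roots are the complex-conjugate pair z = (-b +/- i sqrt(-D)) / (2a) = 0.1917 +/- 1.0828i.
For a conjugate pair |z|^2 = z * conj(z) = (product of roots) = c/a = 1/(0.827) = 1.20919, so |z| = sqrt(1.20919) = 1.0996 for both roots.
Moduli of all roots: 1.0996, 1.0996.
All moduli strictly greater than 1? Yes.
Verdict: Invertible.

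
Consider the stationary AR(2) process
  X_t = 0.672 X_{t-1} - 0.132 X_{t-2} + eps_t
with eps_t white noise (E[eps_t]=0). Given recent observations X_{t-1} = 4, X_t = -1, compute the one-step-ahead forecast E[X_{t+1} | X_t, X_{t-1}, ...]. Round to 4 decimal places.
E[X_{t+1} \mid \mathcal F_t] = -1.2000

For an AR(p) model X_t = c + sum_i phi_i X_{t-i} + eps_t, the
one-step-ahead conditional mean is
  E[X_{t+1} | X_t, ...] = c + sum_i phi_i X_{t+1-i}.
Substitute known values:
  E[X_{t+1} | ...] = (0.672) * (-1) + (-0.132) * (4)
                   = -1.2000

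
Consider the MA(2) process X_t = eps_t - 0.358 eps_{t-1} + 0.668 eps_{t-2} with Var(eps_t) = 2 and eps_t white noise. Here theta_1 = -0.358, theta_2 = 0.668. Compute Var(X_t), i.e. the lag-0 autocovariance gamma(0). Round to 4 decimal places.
\gamma(0) = 3.1488

For an MA(q) process X_t = eps_t + sum_i theta_i eps_{t-i} with
Var(eps_t) = sigma^2, the variance is
  gamma(0) = sigma^2 * (1 + sum_i theta_i^2).
  sum_i theta_i^2 = (-0.358)^2 + (0.668)^2 = 0.128164 + 0.446224 = 0.574388.
  gamma(0) = 2 * (1 + 0.574388) = 2 * 1.574388 = 3.148776, which rounds to 3.1488.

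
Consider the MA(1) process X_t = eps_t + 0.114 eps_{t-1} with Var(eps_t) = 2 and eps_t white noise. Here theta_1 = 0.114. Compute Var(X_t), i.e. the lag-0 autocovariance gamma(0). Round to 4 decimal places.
\gamma(0) = 2.0260

For an MA(q) process X_t = eps_t + sum_i theta_i eps_{t-i} with
Var(eps_t) = sigma^2, the variance is
  gamma(0) = sigma^2 * (1 + sum_i theta_i^2).
  sum_i theta_i^2 = (0.114)^2 = 0.012996.
  gamma(0) = 2 * (1 + 0.012996) = 2 * 1.012996 = 2.025992, which rounds to 2.0260.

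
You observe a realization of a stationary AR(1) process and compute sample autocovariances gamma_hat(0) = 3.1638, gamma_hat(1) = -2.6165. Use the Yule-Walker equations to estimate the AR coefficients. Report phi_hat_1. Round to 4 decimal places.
\hat\phi_{1} = -0.8270

The Yule-Walker equations for an AR(p) process read, in matrix form,
  Gamma_p phi = r_p,   with   (Gamma_p)_{ij} = gamma(|i - j|),
                       (r_p)_i = gamma(i),   i,j = 1..p.
Substitute the sample gammas (Toeplitz matrix and right-hand side of size 1):
  Gamma_p = [[3.1638]]
  r_p     = [-2.6165]
With p = 1 this is the single equation gamma(0) phi_1 = gamma(1):
  phi_hat_1 = gamma(1) / gamma(0) = -2.6165 / 3.1638 = -0.8270.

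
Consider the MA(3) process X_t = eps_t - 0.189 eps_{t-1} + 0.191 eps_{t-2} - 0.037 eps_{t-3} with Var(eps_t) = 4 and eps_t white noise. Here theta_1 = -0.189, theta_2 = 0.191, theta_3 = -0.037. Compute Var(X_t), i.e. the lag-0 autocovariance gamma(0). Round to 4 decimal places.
\gamma(0) = 4.2943

For an MA(q) process X_t = eps_t + sum_i theta_i eps_{t-i} with
Var(eps_t) = sigma^2, the variance is
  gamma(0) = sigma^2 * (1 + sum_i theta_i^2).
  sum_i theta_i^2 = (-0.189)^2 + (0.191)^2 + (-0.037)^2 = 0.035721 + 0.036481 + 0.001369 = 0.073571.
  gamma(0) = 4 * (1 + 0.073571) = 4 * 1.073571 = 4.294284, which rounds to 4.2943.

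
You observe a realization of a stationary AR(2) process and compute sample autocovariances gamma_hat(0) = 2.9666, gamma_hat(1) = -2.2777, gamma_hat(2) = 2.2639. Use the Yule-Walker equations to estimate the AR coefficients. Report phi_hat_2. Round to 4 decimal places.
\hat\phi_{2} = 0.4230

The Yule-Walker equations for an AR(p) process read, in matrix form,
  Gamma_p phi = r_p,   with   (Gamma_p)_{ij} = gamma(|i - j|),
                       (r_p)_i = gamma(i),   i,j = 1..p.
Substitute the sample gammas (Toeplitz matrix and right-hand side of size 2):
  Gamma_p = [[2.9666, -2.2777], [-2.2777, 2.9666]]
  r_p     = [-2.2777, 2.2639]
Written out:
  2.9666 phi_1 - 2.2777 phi_2 = -2.2777
  -2.2777 phi_1 + 2.9666 phi_2 = 2.2639
Solve by Cramer's rule:
  det = gamma(0)^2 - gamma(1)^2 = (2.9666)^2 - (-2.2777)^2 = 8.80071556 - 5.18791729 = 3.61279827
  phi_hat_1 = [gamma(1) gamma(0) - gamma(1) gamma(2)] / det = [(-2.2777)(2.9666) - (-2.2777)(2.2639)] / 3.61279827 = -1.60053979 / 3.61279827 = -0.443
  phi_hat_2 = [gamma(0) gamma(2) - gamma(1)^2] / det = [(2.9666)(2.2639) - (-2.2777)^2] / 3.61279827 = 1.52816845 / 3.61279827 = 0.423
So phi_hat = [-0.4430, 0.4230].
Therefore phi_hat_2 = 0.4230.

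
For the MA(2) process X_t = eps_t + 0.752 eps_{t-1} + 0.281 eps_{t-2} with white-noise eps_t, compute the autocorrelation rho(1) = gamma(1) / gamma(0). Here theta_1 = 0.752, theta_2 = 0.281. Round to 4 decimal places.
\rho(1) = 0.5858

For an MA(q) process with theta_0 = 1, the autocovariance is
  gamma(k) = sigma^2 * sum_{i=0..q-k} theta_i * theta_{i+k},
and rho(k) = gamma(k) / gamma(0). Sigma^2 cancels.
  numerator   = (1)*(0.752) + (0.752)*(0.281) = 0.963312.
  denominator = (1)^2 + (0.752)^2 + (0.281)^2 = 1.644465.
  rho(1) = 0.963312 / 1.644465 = 0.5858.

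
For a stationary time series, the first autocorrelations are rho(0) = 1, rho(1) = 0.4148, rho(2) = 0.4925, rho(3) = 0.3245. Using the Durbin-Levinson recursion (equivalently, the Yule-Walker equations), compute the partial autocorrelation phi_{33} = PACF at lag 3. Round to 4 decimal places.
\phi_{33} = 0.0550

The PACF at lag k is phi_{kk}, the last component of the solution
to the Yule-Walker system G_k phi = r_k where
  (G_k)_{ij} = rho(|i - j|), (r_k)_i = rho(i), i,j = 1..k.
Equivalently, Durbin-Levinson gives phi_{kk} iteratively:
  phi_{11} = rho(1)
  phi_{kk} = [rho(k) - sum_{j=1..k-1} phi_{k-1,j} rho(k-j)]
            / [1 - sum_{j=1..k-1} phi_{k-1,j} rho(j)],
  phi_{k,j} = phi_{k-1,j} - phi_{kk} phi_{k-1,k-j},  j = 1..k-1.
Step k = 1:
  phi_11 = rho(1) = 0.4148.
Step k = 2:
  phi_22 = [rho(2) - phi_11 rho(1)] / [1 - phi_11 rho(1)] = [0.4925 - (0.4148)(0.4148)] / [1 - (0.4148)(0.4148)]
         = 0.32044096 / 0.82794096 = 0.387034.
  Update: phi_21 = phi_11 - phi_22 phi_11 = 0.4148 - (0.387034)(0.4148) = 0.254258.
Step k = 3:
  phi_33 = [rho(3) - phi_21 rho(2) - phi_22 rho(1)] / [1 - phi_21 rho(1) - phi_22 rho(2)]
    numerator   = 0.3245 - (0.254258)(0.4925) - (0.387034)(0.4148) = 0.03873617
    denominator = 1 - (0.254258)(0.4148) - (0.387034)(0.4925) = 0.70391955
  phi_33 = 0.03873617 / 0.70391955 = 0.055.
Therefore phi_{33} = 0.0550.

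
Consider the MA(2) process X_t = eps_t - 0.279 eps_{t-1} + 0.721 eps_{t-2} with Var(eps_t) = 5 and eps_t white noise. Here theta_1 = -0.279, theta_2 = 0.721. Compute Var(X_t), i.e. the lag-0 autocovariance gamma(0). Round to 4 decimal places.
\gamma(0) = 7.9884

For an MA(q) process X_t = eps_t + sum_i theta_i eps_{t-i} with
Var(eps_t) = sigma^2, the variance is
  gamma(0) = sigma^2 * (1 + sum_i theta_i^2).
  sum_i theta_i^2 = (-0.279)^2 + (0.721)^2 = 0.077841 + 0.519841 = 0.597682.
  gamma(0) = 5 * (1 + 0.597682) = 5 * 1.597682 = 7.98841, which rounds to 7.9884.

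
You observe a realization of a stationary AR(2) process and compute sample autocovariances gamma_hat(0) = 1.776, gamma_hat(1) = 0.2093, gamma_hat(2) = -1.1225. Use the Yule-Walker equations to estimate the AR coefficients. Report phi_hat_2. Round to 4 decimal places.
\hat\phi_{2} = -0.6550

The Yule-Walker equations for an AR(p) process read, in matrix form,
  Gamma_p phi = r_p,   with   (Gamma_p)_{ij} = gamma(|i - j|),
                       (r_p)_i = gamma(i),   i,j = 1..p.
Substitute the sample gammas (Toeplitz matrix and right-hand side of size 2):
  Gamma_p = [[1.776, 0.2093], [0.2093, 1.776]]
  r_p     = [0.2093, -1.1225]
Written out:
  1.776 phi_1 + 0.2093 phi_2 = 0.2093
  0.2093 phi_1 + 1.776 phi_2 = -1.1225
Solve by Cramer's rule:
  det = gamma(0)^2 - gamma(1)^2 = (1.776)^2 - (0.2093)^2 = 3.154176 - 0.04380649 = 3.11036951
  phi_hat_1 = [gamma(1) gamma(0) - gamma(1) gamma(2)] / det = [(0.2093)(1.776) - (0.2093)(-1.1225)] / 3.11036951 = 0.60665605 / 3.11036951 = 0.195
  phi_hat_2 = [gamma(0) gamma(2) - gamma(1)^2] / det = [(1.776)(-1.1225) - (0.2093)^2] / 3.11036951 = -2.03736649 / 3.11036951 = -0.655
So phi_hat = [0.1950, -0.6550].
Therefore phi_hat_2 = -0.6550.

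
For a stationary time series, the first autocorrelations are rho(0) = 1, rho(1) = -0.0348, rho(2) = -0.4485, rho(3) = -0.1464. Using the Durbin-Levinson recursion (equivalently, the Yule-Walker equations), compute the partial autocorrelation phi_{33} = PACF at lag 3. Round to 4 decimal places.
\phi_{33} = -0.2320

The PACF at lag k is phi_{kk}, the last component of the solution
to the Yule-Walker system G_k phi = r_k where
  (G_k)_{ij} = rho(|i - j|), (r_k)_i = rho(i), i,j = 1..k.
Equivalently, Durbin-Levinson gives phi_{kk} iteratively:
  phi_{11} = rho(1)
  phi_{kk} = [rho(k) - sum_{j=1..k-1} phi_{k-1,j} rho(k-j)]
            / [1 - sum_{j=1..k-1} phi_{k-1,j} rho(j)],
  phi_{k,j} = phi_{k-1,j} - phi_{kk} phi_{k-1,k-j},  j = 1..k-1.
Step k = 1:
  phi_11 = rho(1) = -0.0348.
Step k = 2:
  phi_22 = [rho(2) - phi_11 rho(1)] / [1 - phi_11 rho(1)] = [-0.4485 - (-0.0348)(-0.0348)] / [1 - (-0.0348)(-0.0348)]
         = -0.44971104 / 0.99878896 = -0.450256.
  Update: phi_21 = phi_11 - phi_22 phi_11 = -0.0348 - (-0.450256)(-0.0348) = -0.050469.
Step k = 3:
  phi_33 = [rho(3) - phi_21 rho(2) - phi_22 rho(1)] / [1 - phi_21 rho(1) - phi_22 rho(2)]
    numerator   = -0.1464 - (-0.050469)(-0.4485) - (-0.450256)(-0.0348) = -0.18470423
    denominator = 1 - (-0.050469)(-0.0348) - (-0.450256)(-0.4485) = 0.79630372
  phi_33 = -0.18470423 / 0.79630372 = -0.232.
Therefore phi_{33} = -0.2320.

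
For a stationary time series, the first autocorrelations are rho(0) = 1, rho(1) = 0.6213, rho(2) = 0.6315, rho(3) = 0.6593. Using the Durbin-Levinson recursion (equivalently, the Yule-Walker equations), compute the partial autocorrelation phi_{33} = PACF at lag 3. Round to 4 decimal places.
\phi_{33} = 0.3401

The PACF at lag k is phi_{kk}, the last component of the solution
to the Yule-Walker system G_k phi = r_k where
  (G_k)_{ij} = rho(|i - j|), (r_k)_i = rho(i), i,j = 1..k.
Equivalently, Durbin-Levinson gives phi_{kk} iteratively:
  phi_{11} = rho(1)
  phi_{kk} = [rho(k) - sum_{j=1..k-1} phi_{k-1,j} rho(k-j)]
            / [1 - sum_{j=1..k-1} phi_{k-1,j} rho(j)],
  phi_{k,j} = phi_{k-1,j} - phi_{kk} phi_{k-1,k-j},  j = 1..k-1.
Step k = 1:
  phi_11 = rho(1) = 0.6213.
Step k = 2:
  phi_22 = [rho(2) - phi_11 rho(1)] / [1 - phi_11 rho(1)] = [0.6315 - (0.6213)(0.6213)] / [1 - (0.6213)(0.6213)]
         = 0.24548631 / 0.61398631 = 0.399824.
  Update: phi_21 = phi_11 - phi_22 phi_11 = 0.6213 - (0.399824)(0.6213) = 0.37289.
Step k = 3:
  phi_33 = [rho(3) - phi_21 rho(2) - phi_22 rho(1)] / [1 - phi_21 rho(1) - phi_22 rho(2)]
    numerator   = 0.6593 - (0.37289)(0.6315) - (0.399824)(0.6213) = 0.17540978
    denominator = 1 - (0.37289)(0.6213) - (0.399824)(0.6315) = 0.51583505
  phi_33 = 0.17540978 / 0.51583505 = 0.3401.
Therefore phi_{33} = 0.3401.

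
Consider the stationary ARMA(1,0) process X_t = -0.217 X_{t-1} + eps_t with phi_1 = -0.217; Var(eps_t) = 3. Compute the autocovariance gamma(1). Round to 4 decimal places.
\gamma(1) = -0.6832

Multiply the model equation by X_{t-k} and take expectations. With theta_0 = psi_0 = 1 and psi_j the MA(infinity) weights, this gives
  gamma(k) - sum_i phi_i gamma(k-i) = c_k,
  c_k = sigma^2 * sum_{j=k..q} theta_j psi_{j-k}   (c_k = 0 for k > q),
using gamma(-m) = gamma(m).
Pure AR (q = 0): c_0 = sigma^2 = 3, c_k = 0 for k >= 1.
Equations for k = 0 and k = 1 (AR order 1):
  gamma(0) = phi_1 gamma(1) + c_0
  gamma(1) = phi_1 gamma(0) + c_1
Substituting the second into the first: gamma(0) (1 - phi_1^2) = c_0 + phi_1 c_1, so
  gamma(0) = c_0 / (1 - phi_1^2) = 3 / (1 - (-0.217)^2) = 3 / 0.952911 = 3.148248.
  gamma(1) = phi_1 gamma(0) = (-0.217)(3.148248) = -0.68317.
Therefore gamma(1) = -0.6832 (to 4 decimal places).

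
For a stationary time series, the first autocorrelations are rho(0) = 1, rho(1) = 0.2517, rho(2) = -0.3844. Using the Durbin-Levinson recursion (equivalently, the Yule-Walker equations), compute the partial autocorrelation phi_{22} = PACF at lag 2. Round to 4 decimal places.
\phi_{22} = -0.4780

The PACF at lag k is phi_{kk}, the last component of the solution
to the Yule-Walker system G_k phi = r_k where
  (G_k)_{ij} = rho(|i - j|), (r_k)_i = rho(i), i,j = 1..k.
Equivalently, Durbin-Levinson gives phi_{kk} iteratively:
  phi_{11} = rho(1)
  phi_{kk} = [rho(k) - sum_{j=1..k-1} phi_{k-1,j} rho(k-j)]
            / [1 - sum_{j=1..k-1} phi_{k-1,j} rho(j)],
  phi_{k,j} = phi_{k-1,j} - phi_{kk} phi_{k-1,k-j},  j = 1..k-1.
Step k = 1:
  phi_11 = rho(1) = 0.2517.
Step k = 2:
  phi_22 = [rho(2) - phi_11 rho(1)] / [1 - phi_11 rho(1)] = [-0.3844 - (0.2517)(0.2517)] / [1 - (0.2517)(0.2517)]
         = -0.44775289 / 0.93664711 = -0.478.
Therefore phi_{22} = -0.4780.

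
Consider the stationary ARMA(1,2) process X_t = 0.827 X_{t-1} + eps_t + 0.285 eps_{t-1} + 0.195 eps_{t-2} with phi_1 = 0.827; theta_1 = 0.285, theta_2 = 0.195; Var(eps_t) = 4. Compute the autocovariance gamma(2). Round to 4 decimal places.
\gamma(2) = 19.3120

Multiply the model equation by X_{t-k} and take expectations. With theta_0 = psi_0 = 1 and psi_j the MA(infinity) weights, this gives
  gamma(k) - sum_i phi_i gamma(k-i) = c_k,
  c_k = sigma^2 * sum_{j=k..q} theta_j psi_{j-k}   (c_k = 0 for k > q),
using gamma(-m) = gamma(m).
psi-weights needed (psi_j = theta_j + sum_i phi_i psi_{j-i}):
  psi_1 = theta_1 + phi_1 = 0.285 + (0.827) = 1.112
  psi_2 = theta_2 + phi_1 psi_1 = 0.195 + (0.827)(1.112) = 1.114624
Right-hand sides:
  c_0 = sigma^2 (1 + theta_1 psi_1 + theta_2 psi_2) = 4 * (1 + (0.285)(1.112) + (0.195)(1.114624)) = 4 * 1.534272 = 6.137087
  c_1 = sigma^2 (theta_1 + theta_2 psi_1) = 4 * (0.285 + (0.195)(1.112)) = 2.00736
  c_2 = sigma^2 theta_2 = 4 * (0.195) = 0.78
Equations for k = 0 and k = 1 (AR order 1):
  gamma(0) = phi_1 gamma(1) + c_0
  gamma(1) = phi_1 gamma(0) + c_1
Substituting the second into the first: gamma(0) (1 - phi_1^2) = c_0 + phi_1 c_1, so
  gamma(0) = (c_0 + phi_1 c_1) / (1 - phi_1^2) = (6.137087 + (0.827)(2.00736)) / (1 - (0.827)^2) = 7.797173 / 0.316071 = 24.669057.
  gamma(1) = phi_1 gamma(0) + c_1 = (0.827)(24.669057) + (2.00736) = 22.40867.
For k = 2: gamma(2) = phi_1 gamma(1) + c_2
  = (0.827)(22.40867) + (0.78) = 19.31197.
Therefore gamma(2) = 19.3120 (to 4 decimal places).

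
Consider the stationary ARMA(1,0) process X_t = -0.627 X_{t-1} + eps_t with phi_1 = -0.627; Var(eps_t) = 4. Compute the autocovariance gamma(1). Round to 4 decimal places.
\gamma(1) = -4.1327

Multiply the model equation by X_{t-k} and take expectations. With theta_0 = psi_0 = 1 and psi_j the MA(infinity) weights, this gives
  gamma(k) - sum_i phi_i gamma(k-i) = c_k,
  c_k = sigma^2 * sum_{j=k..q} theta_j psi_{j-k}   (c_k = 0 for k > q),
using gamma(-m) = gamma(m).
Pure AR (q = 0): c_0 = sigma^2 = 4, c_k = 0 for k >= 1.
Equations for k = 0 and k = 1 (AR order 1):
  gamma(0) = phi_1 gamma(1) + c_0
  gamma(1) = phi_1 gamma(0) + c_1
Substituting the second into the first: gamma(0) (1 - phi_1^2) = c_0 + phi_1 c_1, so
  gamma(0) = c_0 / (1 - phi_1^2) = 4 / (1 - (-0.627)^2) = 4 / 0.606871 = 6.591187.
  gamma(1) = phi_1 gamma(0) = (-0.627)(6.591187) = -4.132674.
Therefore gamma(1) = -4.1327 (to 4 decimal places).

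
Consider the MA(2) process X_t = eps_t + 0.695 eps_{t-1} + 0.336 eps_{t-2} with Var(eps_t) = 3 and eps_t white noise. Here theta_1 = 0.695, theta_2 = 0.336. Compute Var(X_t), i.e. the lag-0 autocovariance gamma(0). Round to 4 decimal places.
\gamma(0) = 4.7878

For an MA(q) process X_t = eps_t + sum_i theta_i eps_{t-i} with
Var(eps_t) = sigma^2, the variance is
  gamma(0) = sigma^2 * (1 + sum_i theta_i^2).
  sum_i theta_i^2 = (0.695)^2 + (0.336)^2 = 0.483025 + 0.112896 = 0.595921.
  gamma(0) = 3 * (1 + 0.595921) = 3 * 1.595921 = 4.787763, which rounds to 4.7878.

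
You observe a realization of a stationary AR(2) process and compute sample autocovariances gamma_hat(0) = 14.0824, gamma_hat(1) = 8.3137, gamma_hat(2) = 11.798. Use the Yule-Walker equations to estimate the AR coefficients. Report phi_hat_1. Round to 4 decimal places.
\hat\phi_{1} = 0.1470

The Yule-Walker equations for an AR(p) process read, in matrix form,
  Gamma_p phi = r_p,   with   (Gamma_p)_{ij} = gamma(|i - j|),
                       (r_p)_i = gamma(i),   i,j = 1..p.
Substitute the sample gammas (Toeplitz matrix and right-hand side of size 2):
  Gamma_p = [[14.0824, 8.3137], [8.3137, 14.0824]]
  r_p     = [8.3137, 11.798]
Written out:
  14.0824 phi_1 + 8.3137 phi_2 = 8.3137
  8.3137 phi_1 + 14.0824 phi_2 = 11.798
Solve by Cramer's rule:
  det = gamma(0)^2 - gamma(1)^2 = (14.0824)^2 - (8.3137)^2 = 198.31398976 - 69.11760769 = 129.19638207
  phi_hat_1 = [gamma(1) gamma(0) - gamma(1) gamma(2)] / det = [(8.3137)(14.0824) - (8.3137)(11.798)] / 129.19638207 = 18.99181628 / 129.19638207 = 0.147
  phi_hat_2 = [gamma(0) gamma(2) - gamma(1)^2] / det = [(14.0824)(11.798) - (8.3137)^2] / 129.19638207 = 97.02654751 / 129.19638207 = 0.751
So phi_hat = [0.1470, 0.7510].
Therefore phi_hat_1 = 0.1470.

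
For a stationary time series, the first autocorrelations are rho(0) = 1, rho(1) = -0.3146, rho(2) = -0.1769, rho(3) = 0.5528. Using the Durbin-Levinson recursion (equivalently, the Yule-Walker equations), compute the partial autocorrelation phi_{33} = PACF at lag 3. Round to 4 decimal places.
\phi_{33} = 0.4700

The PACF at lag k is phi_{kk}, the last component of the solution
to the Yule-Walker system G_k phi = r_k where
  (G_k)_{ij} = rho(|i - j|), (r_k)_i = rho(i), i,j = 1..k.
Equivalently, Durbin-Levinson gives phi_{kk} iteratively:
  phi_{11} = rho(1)
  phi_{kk} = [rho(k) - sum_{j=1..k-1} phi_{k-1,j} rho(k-j)]
            / [1 - sum_{j=1..k-1} phi_{k-1,j} rho(j)],
  phi_{k,j} = phi_{k-1,j} - phi_{kk} phi_{k-1,k-j},  j = 1..k-1.
Step k = 1:
  phi_11 = rho(1) = -0.3146.
Step k = 2:
  phi_22 = [rho(2) - phi_11 rho(1)] / [1 - phi_11 rho(1)] = [-0.1769 - (-0.3146)(-0.3146)] / [1 - (-0.3146)(-0.3146)]
         = -0.27587316 / 0.90102684 = -0.306176.
  Update: phi_21 = phi_11 - phi_22 phi_11 = -0.3146 - (-0.306176)(-0.3146) = -0.410923.
Step k = 3:
  phi_33 = [rho(3) - phi_21 rho(2) - phi_22 rho(1)] / [1 - phi_21 rho(1) - phi_22 rho(2)]
    numerator   = 0.5528 - (-0.410923)(-0.1769) - (-0.306176)(-0.3146) = 0.38378461
    denominator = 1 - (-0.410923)(-0.3146) - (-0.306176)(-0.1769) = 0.81656099
  phi_33 = 0.38378461 / 0.81656099 = 0.47.
Therefore phi_{33} = 0.4700.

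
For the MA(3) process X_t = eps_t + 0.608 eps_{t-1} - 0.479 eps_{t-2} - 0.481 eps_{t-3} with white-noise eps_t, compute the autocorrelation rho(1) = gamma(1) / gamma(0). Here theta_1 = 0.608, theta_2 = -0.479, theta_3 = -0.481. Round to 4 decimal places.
\rho(1) = 0.2989

For an MA(q) process with theta_0 = 1, the autocovariance is
  gamma(k) = sigma^2 * sum_{i=0..q-k} theta_i * theta_{i+k},
and rho(k) = gamma(k) / gamma(0). Sigma^2 cancels.
  numerator   = (1)*(0.608) + (0.608)*(-0.479) + (-0.479)*(-0.481) = 0.547167.
  denominator = (1)^2 + (0.608)^2 + (-0.479)^2 + (-0.481)^2 = 1.830466.
  rho(1) = 0.547167 / 1.830466 = 0.2989.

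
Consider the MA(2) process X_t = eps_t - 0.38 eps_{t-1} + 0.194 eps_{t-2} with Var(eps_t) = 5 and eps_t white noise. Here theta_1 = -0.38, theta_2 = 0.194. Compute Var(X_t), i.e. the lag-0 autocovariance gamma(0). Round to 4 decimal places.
\gamma(0) = 5.9102

For an MA(q) process X_t = eps_t + sum_i theta_i eps_{t-i} with
Var(eps_t) = sigma^2, the variance is
  gamma(0) = sigma^2 * (1 + sum_i theta_i^2).
  sum_i theta_i^2 = (-0.38)^2 + (0.194)^2 = 0.1444 + 0.037636 = 0.182036.
  gamma(0) = 5 * (1 + 0.182036) = 5 * 1.182036 = 5.91018, which rounds to 5.9102.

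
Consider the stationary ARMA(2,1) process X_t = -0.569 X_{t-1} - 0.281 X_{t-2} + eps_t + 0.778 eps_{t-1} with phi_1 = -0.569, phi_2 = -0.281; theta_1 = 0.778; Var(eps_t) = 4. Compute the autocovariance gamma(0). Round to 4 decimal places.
\gamma(0) = 4.9458

Multiply the model equation by X_{t-k} and take expectations. With theta_0 = psi_0 = 1 and psi_j the MA(infinity) weights, this gives
  gamma(k) - sum_i phi_i gamma(k-i) = c_k,
  c_k = sigma^2 * sum_{j=k..q} theta_j psi_{j-k}   (c_k = 0 for k > q),
using gamma(-m) = gamma(m).
psi-weights needed (psi_j = theta_j + sum_i phi_i psi_{j-i}):
  psi_1 = theta_1 + phi_1 = 0.778 + (-0.569) = 0.209
Right-hand sides:
  c_0 = sigma^2 (1 + theta_1 psi_1) = 4 * (1 + (0.778)(0.209)) = 4 * 1.162602 = 4.650408
  c_1 = sigma^2 theta_1 = 4 * (0.778) = 3.112
  c_2 = 0
Equations for k = 0, 1, 2 (AR order 2, c_2 = 0):
  (E0) gamma(0) = phi_1 gamma(1) + phi_2 gamma(2) + c_0
  (E1) gamma(1) = phi_1 gamma(0) + phi_2 gamma(1) + c_1
  (E2) gamma(2) = phi_1 gamma(1) + phi_2 gamma(0)
From (E1): gamma(1) = A gamma(0) + B with
  A = phi_1 / (1 - phi_2) = -0.569 / 1.281 = -0.444184,   B = c_1 / (1 - phi_2) = 3.112 / 1.281 = 2.429352.
Insert (E2) into (E0): gamma(0) (1 - phi_2^2) = phi_1 (1 + phi_2) gamma(1) + c_0.
  phi_1 (1 + phi_2) = (-0.569)(0.719) = -0.409111,   1 - phi_2^2 = 0.921039.
Replace gamma(1) by A gamma(0) + B and collect gamma(0):
  gamma(0) [0.921039 - (-0.409111)(-0.444184)] = (-0.409111)(2.429352) + 4.650408
  gamma(0) * 0.739318 = 3.656533
  gamma(0) = 3.656533 / 0.739318 = 4.945817.
Therefore gamma(0) = 4.9458 (to 4 decimal places).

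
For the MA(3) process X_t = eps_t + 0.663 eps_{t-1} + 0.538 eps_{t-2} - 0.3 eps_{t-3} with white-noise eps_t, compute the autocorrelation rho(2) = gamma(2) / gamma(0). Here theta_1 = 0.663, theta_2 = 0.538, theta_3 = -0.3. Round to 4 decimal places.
\rho(2) = 0.1864

For an MA(q) process with theta_0 = 1, the autocovariance is
  gamma(k) = sigma^2 * sum_{i=0..q-k} theta_i * theta_{i+k},
and rho(k) = gamma(k) / gamma(0). Sigma^2 cancels.
  numerator   = (1)*(0.538) + (0.663)*(-0.3) = 0.3391.
  denominator = (1)^2 + (0.663)^2 + (0.538)^2 + (-0.3)^2 = 1.819013.
  rho(2) = 0.3391 / 1.819013 = 0.1864.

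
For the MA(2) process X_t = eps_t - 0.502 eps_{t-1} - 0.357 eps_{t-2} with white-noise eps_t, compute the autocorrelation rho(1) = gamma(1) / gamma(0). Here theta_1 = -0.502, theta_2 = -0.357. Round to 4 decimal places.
\rho(1) = -0.2340

For an MA(q) process with theta_0 = 1, the autocovariance is
  gamma(k) = sigma^2 * sum_{i=0..q-k} theta_i * theta_{i+k},
and rho(k) = gamma(k) / gamma(0). Sigma^2 cancels.
  numerator   = (1)*(-0.502) + (-0.502)*(-0.357) = -0.322786.
  denominator = (1)^2 + (-0.502)^2 + (-0.357)^2 = 1.379453.
  rho(1) = -0.322786 / 1.379453 = -0.2340.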